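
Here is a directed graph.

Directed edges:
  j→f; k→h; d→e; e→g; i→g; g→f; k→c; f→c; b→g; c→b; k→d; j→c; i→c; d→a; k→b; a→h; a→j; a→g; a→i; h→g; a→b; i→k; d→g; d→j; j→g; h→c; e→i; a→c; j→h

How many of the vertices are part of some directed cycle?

A vertex is on a directed cycle iff it belongs to a strongly connected component of size ≥ 2 (or has a self-loop).
The vertices on cycles are {a, b, c, d, e, f, g, i, k} — 9 in total.

9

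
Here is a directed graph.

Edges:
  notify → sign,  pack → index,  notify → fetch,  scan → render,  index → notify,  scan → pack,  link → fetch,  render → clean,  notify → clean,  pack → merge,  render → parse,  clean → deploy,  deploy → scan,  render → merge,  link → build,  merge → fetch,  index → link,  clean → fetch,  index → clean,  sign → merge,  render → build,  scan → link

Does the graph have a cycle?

Yes

DFS with white/gray/black marking, starting from merge:
merge gray
  fetch gray
  fetch black
merge black
render gray
  parse gray
  parse black
  build gray
  build black
  clean gray
    clean→fetch: fetch black — skip
    deploy gray
      scan gray
        scan→render: render is gray → back edge
Back edge found, so a cycle exists: render → clean → deploy → scan → render.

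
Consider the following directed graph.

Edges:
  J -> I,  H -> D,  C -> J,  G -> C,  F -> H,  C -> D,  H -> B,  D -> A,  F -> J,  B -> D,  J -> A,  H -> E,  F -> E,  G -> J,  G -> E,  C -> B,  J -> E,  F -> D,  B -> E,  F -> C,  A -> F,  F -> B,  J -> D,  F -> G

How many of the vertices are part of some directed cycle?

A vertex is on a directed cycle iff it belongs to a strongly connected component of size ≥ 2 (or has a self-loop).
The vertices on cycles are {A, B, C, D, F, G, H, J} — 8 in total.

8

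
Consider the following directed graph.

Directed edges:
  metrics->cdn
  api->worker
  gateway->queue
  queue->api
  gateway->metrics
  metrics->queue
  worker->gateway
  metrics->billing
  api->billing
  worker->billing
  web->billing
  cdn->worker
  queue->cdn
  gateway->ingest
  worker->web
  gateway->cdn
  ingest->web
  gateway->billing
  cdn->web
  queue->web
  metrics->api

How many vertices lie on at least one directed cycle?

A vertex is on a directed cycle iff it belongs to a strongly connected component of size ≥ 2 (or has a self-loop).
The vertices on cycles are {api, cdn, queue, worker, gateway, metrics} — 6 in total.

6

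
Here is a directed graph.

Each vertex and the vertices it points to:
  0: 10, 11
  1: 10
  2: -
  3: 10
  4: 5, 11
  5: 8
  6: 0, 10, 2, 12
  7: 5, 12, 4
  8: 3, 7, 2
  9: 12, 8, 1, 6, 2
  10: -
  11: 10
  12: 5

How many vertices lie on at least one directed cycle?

5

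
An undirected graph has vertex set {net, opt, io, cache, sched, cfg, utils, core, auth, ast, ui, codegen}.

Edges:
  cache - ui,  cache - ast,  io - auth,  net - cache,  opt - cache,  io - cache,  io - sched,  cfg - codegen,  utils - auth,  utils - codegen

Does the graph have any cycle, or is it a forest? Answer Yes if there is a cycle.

No

DFS, tracking each vertex's parent; an edge to a visited non-parent vertex closes a cycle.
Start from cfg:
visit cfg (parent –)
  visit codegen (parent cfg)
    codegen–cfg: parent, skip
    visit utils (parent codegen)
      visit auth (parent utils)
        auth–utils: parent, skip
        visit io (parent auth)
          visit sched (parent io)
            sched–io: parent, skip
          io–auth: parent, skip
          visit cache (parent io)
            visit ast (parent cache)
              ast–cache: parent, skip
            visit opt (parent cache)
              opt–cache: parent, skip
            visit ui (parent cache)
              ui–cache: parent, skip
            cache–io: parent, skip
            visit net (parent cache)
              net–cache: parent, skip
      utils–codegen: parent, skip
visit core (parent –)
No non-parent visited neighbor found — the graph is a forest.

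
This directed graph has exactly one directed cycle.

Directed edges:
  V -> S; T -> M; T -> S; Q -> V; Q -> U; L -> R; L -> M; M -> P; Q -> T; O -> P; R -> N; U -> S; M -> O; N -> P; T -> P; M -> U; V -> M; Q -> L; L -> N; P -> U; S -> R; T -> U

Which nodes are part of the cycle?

N, P, R, S, U

DFS with gray/black marking from U:
U gray
  S gray
    R gray
      N gray
        P gray
          P→U: U is gray → back edge
Back edge closes the cycle U → S → R → N → P → U; its vertices are {N, P, R, S, U}.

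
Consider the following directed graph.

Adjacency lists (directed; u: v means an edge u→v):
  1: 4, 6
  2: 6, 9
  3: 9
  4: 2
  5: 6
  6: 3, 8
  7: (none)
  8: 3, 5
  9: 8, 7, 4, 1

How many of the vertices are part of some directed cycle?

A vertex is on a directed cycle iff it belongs to a strongly connected component of size ≥ 2 (or has a self-loop).
The vertices on cycles are {1, 2, 3, 4, 5, 6, 8, 9} — 8 in total.

8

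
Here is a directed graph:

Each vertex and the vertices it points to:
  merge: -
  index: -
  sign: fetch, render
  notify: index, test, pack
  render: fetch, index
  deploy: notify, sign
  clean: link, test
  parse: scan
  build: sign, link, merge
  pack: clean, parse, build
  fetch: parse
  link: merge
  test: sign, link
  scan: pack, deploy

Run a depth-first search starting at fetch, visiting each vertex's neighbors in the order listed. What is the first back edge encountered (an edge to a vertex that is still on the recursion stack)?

sign→fetch

DFS from fetch (visiting each vertex's neighbors in the order listed); mark gray on enter, black on exit:
fetch gray
  parse gray
    scan gray
      pack gray
        clean gray
          link gray
            merge gray
            merge black
          link black
          test gray
            sign gray
              sign→fetch: fetch is gray → back edge
First back edge: sign → fetch.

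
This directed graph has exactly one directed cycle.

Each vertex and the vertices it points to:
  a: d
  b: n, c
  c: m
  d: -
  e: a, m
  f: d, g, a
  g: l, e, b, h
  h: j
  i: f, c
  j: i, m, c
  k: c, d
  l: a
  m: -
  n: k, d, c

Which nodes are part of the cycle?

f, g, h, i, j

DFS with gray/black marking from f:
f gray
  d gray
  d black
  g gray
    l gray
      a gray
        a→d: d black — skip
      a black
    l black
    e gray
      e→a: a black — skip
      m gray
      m black
    e black
    b gray
      n gray
        k gray
          c gray
            c→m: m black — skip
          c black
          k→d: d black — skip
        k black
        n→d: d black — skip
        n→c: c black — skip
      n black
      b→c: c black — skip
    b black
    h gray
      j gray
        i gray
          i→f: f is gray → back edge
Back edge closes the cycle f → g → h → j → i → f; its vertices are {f, g, h, i, j}.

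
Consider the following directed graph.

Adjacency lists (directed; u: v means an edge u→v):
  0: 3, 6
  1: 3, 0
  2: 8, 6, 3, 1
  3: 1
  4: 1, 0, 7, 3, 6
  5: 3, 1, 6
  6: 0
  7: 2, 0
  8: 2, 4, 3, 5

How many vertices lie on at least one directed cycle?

8

A vertex is on a directed cycle iff it belongs to a strongly connected component of size ≥ 2 (or has a self-loop).
The vertices on cycles are {0, 1, 2, 3, 4, 6, 7, 8} — 8 in total.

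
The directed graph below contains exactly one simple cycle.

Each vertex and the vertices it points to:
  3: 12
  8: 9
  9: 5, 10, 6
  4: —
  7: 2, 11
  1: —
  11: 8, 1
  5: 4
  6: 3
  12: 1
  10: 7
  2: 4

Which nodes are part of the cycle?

DFS with gray/black marking from 11:
11 gray
  8 gray
    9 gray
      5 gray
        4 gray
        4 black
      5 black
      10 gray
        7 gray
          2 gray
            2→4: 4 black — skip
          2 black
          7→11: 11 is gray → back edge
Back edge closes the cycle 11 → 8 → 9 → 10 → 7 → 11; its vertices are {7, 8, 9, 10, 11}.

7, 8, 9, 10, 11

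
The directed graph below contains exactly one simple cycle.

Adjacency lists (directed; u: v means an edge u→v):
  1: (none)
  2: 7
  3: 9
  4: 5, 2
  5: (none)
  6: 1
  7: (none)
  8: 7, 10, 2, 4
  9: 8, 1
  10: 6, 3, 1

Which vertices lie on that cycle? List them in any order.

3, 8, 9, 10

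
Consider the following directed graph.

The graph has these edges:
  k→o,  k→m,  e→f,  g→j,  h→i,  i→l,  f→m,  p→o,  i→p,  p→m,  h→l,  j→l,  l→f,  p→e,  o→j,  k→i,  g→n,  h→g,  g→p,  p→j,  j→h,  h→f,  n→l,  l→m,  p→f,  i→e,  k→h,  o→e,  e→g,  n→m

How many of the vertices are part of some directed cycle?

7

A vertex is on a directed cycle iff it belongs to a strongly connected component of size ≥ 2 (or has a self-loop).
The vertices on cycles are {e, g, h, i, j, o, p} — 7 in total.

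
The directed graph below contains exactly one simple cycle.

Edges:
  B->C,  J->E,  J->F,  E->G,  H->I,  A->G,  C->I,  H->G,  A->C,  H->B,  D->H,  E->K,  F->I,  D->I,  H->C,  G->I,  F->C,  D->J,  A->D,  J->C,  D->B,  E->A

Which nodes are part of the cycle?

A, D, E, J

DFS with gray/black marking from D:
D gray
  I gray
  I black
  B gray
    C gray
      C→I: I black — skip
    C black
  B black
  H gray
    H→I: I black — skip
    H→B: B black — skip
    G gray
      G→I: I black — skip
    G black
    H→C: C black — skip
  H black
  J gray
    F gray
      F→C: C black — skip
      F→I: I black — skip
    F black
    E gray
      A gray
        A→D: D is gray → back edge
Back edge closes the cycle D → J → E → A → D; its vertices are {A, D, E, J}.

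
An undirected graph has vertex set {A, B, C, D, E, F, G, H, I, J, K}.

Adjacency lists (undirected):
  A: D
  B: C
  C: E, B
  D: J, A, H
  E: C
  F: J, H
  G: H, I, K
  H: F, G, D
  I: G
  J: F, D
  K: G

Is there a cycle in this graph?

DFS, tracking each vertex's parent; an edge to a visited non-parent vertex closes a cycle.
Start from J:
visit J (parent –)
  visit F (parent J)
    F–J: parent, skip
    visit H (parent F)
      H–F: parent, skip
      visit G (parent H)
        G–H: parent, skip
        visit I (parent G)
          I–G: parent, skip
        visit K (parent G)
          K–G: parent, skip
      visit D (parent H)
        D–J: J visited and ≠ parent → cycle
Cycle: J – F – H – D – J.

Yes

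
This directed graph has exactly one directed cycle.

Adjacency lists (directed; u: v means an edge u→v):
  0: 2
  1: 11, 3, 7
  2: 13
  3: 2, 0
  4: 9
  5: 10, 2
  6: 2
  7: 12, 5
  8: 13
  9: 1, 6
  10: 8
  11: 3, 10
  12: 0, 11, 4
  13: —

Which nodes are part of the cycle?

DFS with gray/black marking from 9:
9 gray
  1 gray
    11 gray
      3 gray
        2 gray
          13 gray
          13 black
        2 black
        0 gray
          0→2: 2 black — skip
        0 black
      3 black
      10 gray
        8 gray
          8→13: 13 black — skip
        8 black
      10 black
    11 black
    1→3: 3 black — skip
    7 gray
      12 gray
        12→0: 0 black — skip
        12→11: 11 black — skip
        4 gray
          4→9: 9 is gray → back edge
Back edge closes the cycle 9 → 1 → 7 → 12 → 4 → 9; its vertices are {1, 4, 7, 9, 12}.

1, 4, 7, 9, 12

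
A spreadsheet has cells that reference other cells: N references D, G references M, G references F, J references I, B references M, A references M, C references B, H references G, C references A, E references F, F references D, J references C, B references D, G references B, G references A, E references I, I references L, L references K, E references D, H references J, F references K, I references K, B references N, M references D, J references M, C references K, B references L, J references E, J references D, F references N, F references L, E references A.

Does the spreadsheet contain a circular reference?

No

DFS with white/gray/black marking, starting from C:
C gray
  A gray
    M gray
      D gray
      D black
    M black
  A black
  B gray
    B→M: M black — skip
    N gray
      N→D: D black — skip
    N black
    B→D: D black — skip
    L gray
      K gray
      K black
    L black
  B black
  C→K: K black — skip
C black
E gray
  E→D: D black — skip
  I gray
    I→L: L black — skip
    I→K: K black — skip
  I black
  F gray
    F→K: K black — skip
    F→L: L black — skip
    F→D: D black — skip
    F→N: N black — skip
  F black
  E→A: A black — skip
E black
G gray
  G→A: A black — skip
  G→M: M black — skip
  G→B: B black — skip
  G→F: F black — skip
G black
H gray
  J gray
    J→I: I black — skip
    J→C: C black — skip
    J→E: E black — skip
    J→M: M black — skip
    J→D: D black — skip
  J black
  H→G: G black — skip
H black
Every edge goes to a white or black vertex — no back edge, so the graph is acyclic.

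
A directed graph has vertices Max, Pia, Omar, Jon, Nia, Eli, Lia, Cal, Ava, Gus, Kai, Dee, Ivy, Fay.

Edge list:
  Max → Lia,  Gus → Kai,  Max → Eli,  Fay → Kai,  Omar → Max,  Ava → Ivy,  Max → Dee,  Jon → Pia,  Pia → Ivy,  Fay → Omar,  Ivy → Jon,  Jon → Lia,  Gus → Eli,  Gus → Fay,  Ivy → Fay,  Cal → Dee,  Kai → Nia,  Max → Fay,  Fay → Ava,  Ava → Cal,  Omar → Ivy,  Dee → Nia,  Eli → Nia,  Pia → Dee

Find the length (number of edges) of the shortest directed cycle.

3

For each vertex v, BFS finds the shortest path from v back to v.
The shortest such closed walk is Fay → Ava → Ivy → Fay, length 3.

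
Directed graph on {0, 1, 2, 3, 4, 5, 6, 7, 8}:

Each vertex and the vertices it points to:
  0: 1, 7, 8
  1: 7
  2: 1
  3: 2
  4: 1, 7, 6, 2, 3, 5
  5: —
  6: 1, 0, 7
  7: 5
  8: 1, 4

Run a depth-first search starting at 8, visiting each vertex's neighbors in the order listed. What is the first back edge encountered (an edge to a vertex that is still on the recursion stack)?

0->8

DFS from 8 (visiting each vertex's neighbors in the order listed); mark gray on enter, black on exit:
8 gray
  1 gray
    7 gray
      5 gray
      5 black
    7 black
  1 black
  4 gray
    4→1: 1 black — skip
    4→7: 7 black — skip
    6 gray
      6→1: 1 black — skip
      0 gray
        0→1: 1 black — skip
        0→7: 7 black — skip
        0→8: 8 is gray → back edge
First back edge: 0 → 8.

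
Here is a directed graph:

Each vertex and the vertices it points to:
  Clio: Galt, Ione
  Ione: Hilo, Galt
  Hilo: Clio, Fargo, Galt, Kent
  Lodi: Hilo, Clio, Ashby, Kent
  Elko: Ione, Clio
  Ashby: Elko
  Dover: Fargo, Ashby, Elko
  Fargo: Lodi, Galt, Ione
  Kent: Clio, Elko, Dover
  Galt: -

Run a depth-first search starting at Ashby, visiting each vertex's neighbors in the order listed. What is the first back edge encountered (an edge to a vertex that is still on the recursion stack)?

DFS from Ashby (visiting each vertex's neighbors in the order listed); mark gray on enter, black on exit:
Ashby gray
  Elko gray
    Ione gray
      Hilo gray
        Clio gray
          Galt gray
          Galt black
          Clio→Ione: Ione is gray → back edge
First back edge: Clio → Ione.

Clio→Ione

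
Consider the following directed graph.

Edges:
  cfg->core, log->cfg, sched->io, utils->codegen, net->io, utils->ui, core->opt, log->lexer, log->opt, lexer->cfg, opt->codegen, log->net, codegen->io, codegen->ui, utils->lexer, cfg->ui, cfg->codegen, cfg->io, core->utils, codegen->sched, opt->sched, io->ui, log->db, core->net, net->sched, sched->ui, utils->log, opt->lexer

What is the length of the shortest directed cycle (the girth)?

For each vertex v, BFS finds the shortest path from v back to v.
The shortest such closed walk is utils → lexer → cfg → core → utils, length 4.

4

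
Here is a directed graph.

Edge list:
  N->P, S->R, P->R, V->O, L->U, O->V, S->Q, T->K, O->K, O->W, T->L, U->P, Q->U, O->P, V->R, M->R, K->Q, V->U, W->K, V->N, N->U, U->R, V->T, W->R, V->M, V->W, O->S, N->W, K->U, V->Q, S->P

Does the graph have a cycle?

Yes

DFS with white/gray/black marking, starting from L:
L gray
  U gray
    R gray
    R black
    P gray
      P→R: R black — skip
    P black
  U black
L black
K gray
  K→U: U black — skip
  Q gray
    Q→U: U black — skip
  Q black
K black
M gray
  M→R: R black — skip
M black
N gray
  N→P: P black — skip
  N→U: U black — skip
  W gray
    W→K: K black — skip
    W→R: R black — skip
  W black
N black
O gray
  O→K: K black — skip
  O→W: W black — skip
  O→P: P black — skip
  V gray
    V→Q: Q black — skip
    T gray
      T→K: K black — skip
      T→L: L black — skip
    T black
    V→U: U black — skip
    V→O: O is gray → back edge
Back edge found, so a cycle exists: O → V → O.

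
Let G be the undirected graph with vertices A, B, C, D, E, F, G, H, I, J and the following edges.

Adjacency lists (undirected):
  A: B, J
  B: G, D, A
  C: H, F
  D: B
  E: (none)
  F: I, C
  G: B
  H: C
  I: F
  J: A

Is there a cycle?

No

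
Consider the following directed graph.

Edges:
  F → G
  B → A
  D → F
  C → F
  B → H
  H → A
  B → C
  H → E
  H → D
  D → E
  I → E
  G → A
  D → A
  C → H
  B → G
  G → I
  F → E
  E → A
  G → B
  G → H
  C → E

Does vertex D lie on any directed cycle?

Yes

D is on a cycle iff D can reach itself via ≥1 edge.
D → F → G → H → D — yes.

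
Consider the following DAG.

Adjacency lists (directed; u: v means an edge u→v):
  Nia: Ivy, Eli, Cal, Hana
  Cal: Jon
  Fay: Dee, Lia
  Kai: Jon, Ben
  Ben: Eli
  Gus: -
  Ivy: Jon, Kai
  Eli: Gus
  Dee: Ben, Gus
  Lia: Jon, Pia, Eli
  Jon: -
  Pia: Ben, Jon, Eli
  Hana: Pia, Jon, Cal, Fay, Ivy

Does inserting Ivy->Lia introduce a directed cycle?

Adding Ivy→Lia creates a cycle iff Lia can already reach Ivy.
Explore from Lia: no path reaches Ivy. The graph stays acyclic.

No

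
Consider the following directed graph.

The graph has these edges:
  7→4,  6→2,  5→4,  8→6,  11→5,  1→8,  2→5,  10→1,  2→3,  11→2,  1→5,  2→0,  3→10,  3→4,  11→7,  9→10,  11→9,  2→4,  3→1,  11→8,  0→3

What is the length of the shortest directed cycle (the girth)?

For each vertex v, BFS finds the shortest path from v back to v.
The shortest such closed walk is 8 → 6 → 2 → 3 → 1 → 8, length 5.

5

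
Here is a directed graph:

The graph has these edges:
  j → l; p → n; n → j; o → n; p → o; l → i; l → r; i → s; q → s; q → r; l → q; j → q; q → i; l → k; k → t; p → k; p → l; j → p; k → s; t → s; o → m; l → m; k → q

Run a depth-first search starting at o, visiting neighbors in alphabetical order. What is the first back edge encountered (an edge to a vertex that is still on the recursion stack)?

DFS from o (visiting neighbors in alphabetical order); mark gray on enter, black on exit:
o gray
  m gray
  m black
  n gray
    j gray
      l gray
        i gray
          s gray
          s black
        i black
        k gray
          q gray
            q→i: i black — skip
            r gray
            r black
            q→s: s black — skip
          q black
          k→s: s black — skip
          t gray
            t→s: s black — skip
          t black
        k black
        l→m: m black — skip
        l→q: q black — skip
        l→r: r black — skip
      l black
      p gray
        p→k: k black — skip
        p→l: l black — skip
        p→n: n is gray → back edge
First back edge: p → n.

p→n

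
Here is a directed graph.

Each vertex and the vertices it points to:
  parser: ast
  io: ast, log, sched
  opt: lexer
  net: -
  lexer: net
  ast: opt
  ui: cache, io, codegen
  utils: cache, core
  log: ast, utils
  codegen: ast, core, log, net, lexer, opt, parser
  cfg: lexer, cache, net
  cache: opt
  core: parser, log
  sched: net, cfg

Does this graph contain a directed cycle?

DFS with white/gray/black marking, starting from codegen:
codegen gray
  ast gray
    opt gray
      lexer gray
        net gray
        net black
      lexer black
    opt black
  ast black
  core gray
    parser gray
      parser→ast: ast black — skip
    parser black
    log gray
      log→ast: ast black — skip
      utils gray
        cache gray
          cache→opt: opt black — skip
        cache black
        utils→core: core is gray → back edge
Back edge found, so a cycle exists: core → log → utils → core.

Yes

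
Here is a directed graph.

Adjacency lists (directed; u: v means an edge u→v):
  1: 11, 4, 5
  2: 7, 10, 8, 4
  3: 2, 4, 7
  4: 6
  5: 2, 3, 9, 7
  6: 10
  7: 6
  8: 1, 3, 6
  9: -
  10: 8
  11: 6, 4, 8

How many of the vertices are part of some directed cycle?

10

A vertex is on a directed cycle iff it belongs to a strongly connected component of size ≥ 2 (or has a self-loop).
The vertices on cycles are {1, 2, 3, 4, 5, 6, 7, 8, 10, 11} — 10 in total.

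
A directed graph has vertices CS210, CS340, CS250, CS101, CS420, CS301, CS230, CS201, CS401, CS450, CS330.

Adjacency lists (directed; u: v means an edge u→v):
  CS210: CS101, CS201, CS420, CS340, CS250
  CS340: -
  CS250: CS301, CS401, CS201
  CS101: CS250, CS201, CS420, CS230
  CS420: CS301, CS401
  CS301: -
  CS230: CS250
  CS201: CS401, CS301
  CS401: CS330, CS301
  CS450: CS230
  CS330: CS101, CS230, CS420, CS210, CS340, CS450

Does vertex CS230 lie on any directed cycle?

CS230 is on a cycle iff CS230 can reach itself via ≥1 edge.
CS230 → CS250 → CS401 → CS330 → CS230 — yes.

Yes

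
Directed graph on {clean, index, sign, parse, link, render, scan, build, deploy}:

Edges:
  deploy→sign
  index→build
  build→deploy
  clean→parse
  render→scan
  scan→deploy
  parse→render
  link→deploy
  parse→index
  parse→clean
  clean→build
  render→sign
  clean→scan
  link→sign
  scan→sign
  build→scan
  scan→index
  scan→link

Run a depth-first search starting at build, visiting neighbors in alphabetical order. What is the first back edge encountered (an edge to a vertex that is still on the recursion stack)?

index→build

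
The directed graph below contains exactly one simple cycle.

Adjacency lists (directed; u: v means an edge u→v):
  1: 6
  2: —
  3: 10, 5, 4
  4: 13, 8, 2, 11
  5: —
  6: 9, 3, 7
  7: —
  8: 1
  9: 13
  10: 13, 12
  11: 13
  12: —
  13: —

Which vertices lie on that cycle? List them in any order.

1, 3, 4, 6, 8

DFS with gray/black marking from 6:
6 gray
  9 gray
    13 gray
    13 black
  9 black
  3 gray
    10 gray
      10→13: 13 black — skip
      12 gray
      12 black
    10 black
    5 gray
    5 black
    4 gray
      4→13: 13 black — skip
      8 gray
        1 gray
          1→6: 6 is gray → back edge
Back edge closes the cycle 6 → 3 → 4 → 8 → 1 → 6; its vertices are {1, 3, 4, 6, 8}.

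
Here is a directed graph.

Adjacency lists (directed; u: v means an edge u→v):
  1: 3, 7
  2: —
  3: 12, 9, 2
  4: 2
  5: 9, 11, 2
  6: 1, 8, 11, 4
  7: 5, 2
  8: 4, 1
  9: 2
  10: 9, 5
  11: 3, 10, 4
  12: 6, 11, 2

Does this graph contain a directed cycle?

Yes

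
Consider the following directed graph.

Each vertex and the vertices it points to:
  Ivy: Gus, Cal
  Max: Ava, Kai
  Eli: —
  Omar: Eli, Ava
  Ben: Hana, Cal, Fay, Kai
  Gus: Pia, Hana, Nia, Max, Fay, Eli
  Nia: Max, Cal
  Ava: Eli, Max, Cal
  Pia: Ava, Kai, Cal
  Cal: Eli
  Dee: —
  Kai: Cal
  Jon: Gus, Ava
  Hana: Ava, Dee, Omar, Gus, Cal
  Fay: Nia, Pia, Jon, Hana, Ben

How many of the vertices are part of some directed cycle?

A vertex is on a directed cycle iff it belongs to a strongly connected component of size ≥ 2 (or has a self-loop).
The vertices on cycles are {Ava, Ben, Fay, Gus, Jon, Max, Hana} — 7 in total.

7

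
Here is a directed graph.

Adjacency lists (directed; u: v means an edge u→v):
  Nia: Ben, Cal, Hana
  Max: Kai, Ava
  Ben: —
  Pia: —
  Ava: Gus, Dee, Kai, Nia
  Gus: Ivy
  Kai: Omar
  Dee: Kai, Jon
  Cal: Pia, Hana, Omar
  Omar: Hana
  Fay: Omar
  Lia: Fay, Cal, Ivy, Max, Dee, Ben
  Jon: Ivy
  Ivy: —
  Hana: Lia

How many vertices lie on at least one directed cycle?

10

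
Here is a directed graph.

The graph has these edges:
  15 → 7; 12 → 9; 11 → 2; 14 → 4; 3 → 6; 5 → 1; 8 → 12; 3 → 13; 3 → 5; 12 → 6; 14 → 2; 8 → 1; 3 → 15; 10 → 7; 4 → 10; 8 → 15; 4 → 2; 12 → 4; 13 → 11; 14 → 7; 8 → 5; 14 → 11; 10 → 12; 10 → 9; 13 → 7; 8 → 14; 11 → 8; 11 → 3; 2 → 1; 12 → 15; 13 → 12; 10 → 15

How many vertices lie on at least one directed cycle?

8

A vertex is on a directed cycle iff it belongs to a strongly connected component of size ≥ 2 (or has a self-loop).
The vertices on cycles are {3, 4, 8, 10, 11, 12, 13, 14} — 8 in total.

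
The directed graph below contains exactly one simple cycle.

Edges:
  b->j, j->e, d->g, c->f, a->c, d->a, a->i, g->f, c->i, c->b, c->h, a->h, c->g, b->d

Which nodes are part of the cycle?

a, b, c, d

DFS with gray/black marking from b:
b gray
  d gray
    g gray
      f gray
      f black
    g black
    a gray
      h gray
      h black
      c gray
        c→h: h black — skip
        c→f: f black — skip
        c→b: b is gray → back edge
Back edge closes the cycle b → d → a → c → b; its vertices are {a, b, c, d}.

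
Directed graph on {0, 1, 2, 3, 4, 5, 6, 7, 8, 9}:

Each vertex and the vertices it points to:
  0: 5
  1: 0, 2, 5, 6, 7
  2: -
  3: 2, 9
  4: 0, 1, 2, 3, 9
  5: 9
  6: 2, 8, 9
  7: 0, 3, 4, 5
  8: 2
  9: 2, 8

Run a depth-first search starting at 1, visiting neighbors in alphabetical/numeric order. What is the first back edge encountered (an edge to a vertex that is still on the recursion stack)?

4→1

DFS from 1 (visiting neighbors in alphabetical/numeric order); mark gray on enter, black on exit:
1 gray
  0 gray
    5 gray
      9 gray
        2 gray
        2 black
        8 gray
          8→2: 2 black — skip
        8 black
      9 black
    5 black
  0 black
  1→2: 2 black — skip
  1→5: 5 black — skip
  6 gray
    6→2: 2 black — skip
    6→8: 8 black — skip
    6→9: 9 black — skip
  6 black
  7 gray
    7→0: 0 black — skip
    3 gray
      3→2: 2 black — skip
      3→9: 9 black — skip
    3 black
    4 gray
      4→0: 0 black — skip
      4→1: 1 is gray → back edge
First back edge: 4 → 1.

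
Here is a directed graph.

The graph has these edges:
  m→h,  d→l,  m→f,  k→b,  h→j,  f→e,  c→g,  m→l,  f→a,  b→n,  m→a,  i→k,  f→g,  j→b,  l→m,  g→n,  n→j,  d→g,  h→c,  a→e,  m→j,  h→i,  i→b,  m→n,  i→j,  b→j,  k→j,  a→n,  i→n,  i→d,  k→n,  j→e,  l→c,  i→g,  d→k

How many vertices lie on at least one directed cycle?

8

A vertex is on a directed cycle iff it belongs to a strongly connected component of size ≥ 2 (or has a self-loop).
The vertices on cycles are {b, d, h, i, j, l, m, n} — 8 in total.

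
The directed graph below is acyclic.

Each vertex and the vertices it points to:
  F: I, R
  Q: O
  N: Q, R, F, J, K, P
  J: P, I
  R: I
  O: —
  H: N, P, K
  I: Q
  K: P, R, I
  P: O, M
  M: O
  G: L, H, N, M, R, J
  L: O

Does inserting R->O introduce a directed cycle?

No

Adding R→O creates a cycle iff O can already reach R.
Explore from O: no path reaches R. The graph stays acyclic.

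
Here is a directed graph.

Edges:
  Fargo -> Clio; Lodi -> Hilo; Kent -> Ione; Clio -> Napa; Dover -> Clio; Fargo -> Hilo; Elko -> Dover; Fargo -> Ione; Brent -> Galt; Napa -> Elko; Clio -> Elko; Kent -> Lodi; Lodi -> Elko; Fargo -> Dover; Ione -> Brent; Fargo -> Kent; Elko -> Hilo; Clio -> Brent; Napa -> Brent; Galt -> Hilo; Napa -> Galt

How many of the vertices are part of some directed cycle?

A vertex is on a directed cycle iff it belongs to a strongly connected component of size ≥ 2 (or has a self-loop).
The vertices on cycles are {Clio, Elko, Napa, Dover} — 4 in total.

4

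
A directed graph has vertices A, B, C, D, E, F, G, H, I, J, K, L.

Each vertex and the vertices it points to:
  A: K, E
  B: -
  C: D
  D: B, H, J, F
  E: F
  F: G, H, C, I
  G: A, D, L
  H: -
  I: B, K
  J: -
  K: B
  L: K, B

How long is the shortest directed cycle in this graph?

3

For each vertex v, BFS finds the shortest path from v back to v.
The shortest such closed walk is G → D → F → G, length 3.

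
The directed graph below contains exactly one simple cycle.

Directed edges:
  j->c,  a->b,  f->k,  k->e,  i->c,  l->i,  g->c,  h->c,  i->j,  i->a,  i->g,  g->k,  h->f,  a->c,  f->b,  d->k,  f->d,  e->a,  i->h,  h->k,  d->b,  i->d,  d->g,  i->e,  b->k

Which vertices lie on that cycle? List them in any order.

DFS with gray/black marking from e:
e gray
  a gray
    c gray
    c black
    b gray
      k gray
        k→e: e is gray → back edge
Back edge closes the cycle e → a → b → k → e; its vertices are {a, b, e, k}.

a, b, e, k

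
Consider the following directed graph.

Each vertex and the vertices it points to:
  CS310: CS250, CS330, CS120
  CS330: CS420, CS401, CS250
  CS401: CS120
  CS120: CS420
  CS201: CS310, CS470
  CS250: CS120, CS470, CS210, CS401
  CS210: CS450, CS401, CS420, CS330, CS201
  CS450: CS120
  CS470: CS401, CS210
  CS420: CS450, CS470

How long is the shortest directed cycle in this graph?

For each vertex v, BFS finds the shortest path from v back to v.
The shortest such closed walk is CS210 → CS201 → CS470 → CS210, length 3.

3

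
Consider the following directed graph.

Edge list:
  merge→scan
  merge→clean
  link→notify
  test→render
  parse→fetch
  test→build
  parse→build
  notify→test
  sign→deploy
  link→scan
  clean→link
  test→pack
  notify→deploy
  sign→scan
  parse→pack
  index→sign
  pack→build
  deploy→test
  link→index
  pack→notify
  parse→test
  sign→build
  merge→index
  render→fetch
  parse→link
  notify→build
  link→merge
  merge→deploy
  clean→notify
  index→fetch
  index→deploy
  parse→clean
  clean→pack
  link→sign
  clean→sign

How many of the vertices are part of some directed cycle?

A vertex is on a directed cycle iff it belongs to a strongly connected component of size ≥ 2 (or has a self-loop).
The vertices on cycles are {link, pack, test, clean, merge, deploy, notify} — 7 in total.

7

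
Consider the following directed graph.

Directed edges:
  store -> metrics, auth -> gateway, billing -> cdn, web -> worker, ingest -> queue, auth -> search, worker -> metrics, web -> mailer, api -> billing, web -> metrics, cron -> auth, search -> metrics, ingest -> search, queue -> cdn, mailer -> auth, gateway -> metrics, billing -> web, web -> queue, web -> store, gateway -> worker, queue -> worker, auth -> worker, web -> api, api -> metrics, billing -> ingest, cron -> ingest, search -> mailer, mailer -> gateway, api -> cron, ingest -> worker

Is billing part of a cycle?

billing is on a cycle iff billing can reach itself via ≥1 edge.
billing → web → api → billing — yes.

Yes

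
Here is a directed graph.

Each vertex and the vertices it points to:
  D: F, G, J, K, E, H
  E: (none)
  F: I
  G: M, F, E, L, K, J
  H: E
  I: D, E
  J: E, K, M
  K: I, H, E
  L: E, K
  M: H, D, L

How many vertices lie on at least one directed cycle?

A vertex is on a directed cycle iff it belongs to a strongly connected component of size ≥ 2 (or has a self-loop).
The vertices on cycles are {D, F, G, I, J, K, L, M} — 8 in total.

8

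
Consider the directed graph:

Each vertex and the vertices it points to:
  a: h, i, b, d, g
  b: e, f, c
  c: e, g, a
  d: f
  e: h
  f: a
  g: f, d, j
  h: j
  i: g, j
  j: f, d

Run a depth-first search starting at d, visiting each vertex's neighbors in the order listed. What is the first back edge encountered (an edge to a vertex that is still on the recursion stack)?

j->f

DFS from d (visiting each vertex's neighbors in the order listed); mark gray on enter, black on exit:
d gray
  f gray
    a gray
      h gray
        j gray
          j→f: f is gray → back edge
First back edge: j → f.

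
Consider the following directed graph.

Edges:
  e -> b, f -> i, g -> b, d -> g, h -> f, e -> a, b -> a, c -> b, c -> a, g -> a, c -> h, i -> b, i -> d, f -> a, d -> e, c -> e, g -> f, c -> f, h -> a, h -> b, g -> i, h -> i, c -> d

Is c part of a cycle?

No

c lies on a cycle iff there is a path from c back to itself.
Exploring from c, it never reaches itself; equivalently, its strongly connected component is a singleton.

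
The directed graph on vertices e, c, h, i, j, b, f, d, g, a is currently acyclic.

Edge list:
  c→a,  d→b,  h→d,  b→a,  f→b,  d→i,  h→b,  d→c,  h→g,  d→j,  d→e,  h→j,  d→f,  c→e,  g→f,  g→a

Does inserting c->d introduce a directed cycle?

Yes

Adding c→d creates a cycle iff d can already reach c.
Path from d: d → c.
So d → … → c → d is a cycle.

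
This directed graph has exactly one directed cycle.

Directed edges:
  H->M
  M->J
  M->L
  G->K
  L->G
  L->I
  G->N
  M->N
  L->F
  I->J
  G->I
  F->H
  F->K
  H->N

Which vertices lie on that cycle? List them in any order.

DFS with gray/black marking from L:
L gray
  G gray
    I gray
      J gray
      J black
    I black
    N gray
    N black
    K gray
    K black
  G black
  L→I: I black — skip
  F gray
    H gray
      H→N: N black — skip
      M gray
        M→L: L is gray → back edge
Back edge closes the cycle L → F → H → M → L; its vertices are {F, H, L, M}.

F, H, L, M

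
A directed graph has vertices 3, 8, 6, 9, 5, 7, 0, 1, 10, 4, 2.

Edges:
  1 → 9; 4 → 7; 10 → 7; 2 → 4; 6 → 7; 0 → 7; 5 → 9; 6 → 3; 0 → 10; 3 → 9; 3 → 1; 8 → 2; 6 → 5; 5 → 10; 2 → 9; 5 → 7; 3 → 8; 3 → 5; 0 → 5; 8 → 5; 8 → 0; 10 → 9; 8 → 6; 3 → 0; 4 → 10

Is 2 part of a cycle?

No

2 lies on a cycle iff there is a path from 2 back to itself.
Exploring from 2, it never reaches itself; equivalently, its strongly connected component is a singleton.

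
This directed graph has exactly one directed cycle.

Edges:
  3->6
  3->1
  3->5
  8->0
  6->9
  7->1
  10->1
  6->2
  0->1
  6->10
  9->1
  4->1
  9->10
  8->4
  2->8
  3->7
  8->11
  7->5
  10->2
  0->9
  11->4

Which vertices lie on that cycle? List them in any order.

0, 2, 8, 9, 10

DFS with gray/black marking from 2:
2 gray
  8 gray
    0 gray
      1 gray
      1 black
      9 gray
        10 gray
          10→2: 2 is gray → back edge
Back edge closes the cycle 2 → 8 → 0 → 9 → 10 → 2; its vertices are {0, 2, 8, 9, 10}.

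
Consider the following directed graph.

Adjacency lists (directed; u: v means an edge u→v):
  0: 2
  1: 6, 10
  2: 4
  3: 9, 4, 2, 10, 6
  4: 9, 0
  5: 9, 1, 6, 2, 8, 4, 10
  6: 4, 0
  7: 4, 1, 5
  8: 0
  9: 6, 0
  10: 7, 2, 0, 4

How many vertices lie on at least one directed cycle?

9

A vertex is on a directed cycle iff it belongs to a strongly connected component of size ≥ 2 (or has a self-loop).
The vertices on cycles are {0, 1, 2, 4, 5, 6, 7, 9, 10} — 9 in total.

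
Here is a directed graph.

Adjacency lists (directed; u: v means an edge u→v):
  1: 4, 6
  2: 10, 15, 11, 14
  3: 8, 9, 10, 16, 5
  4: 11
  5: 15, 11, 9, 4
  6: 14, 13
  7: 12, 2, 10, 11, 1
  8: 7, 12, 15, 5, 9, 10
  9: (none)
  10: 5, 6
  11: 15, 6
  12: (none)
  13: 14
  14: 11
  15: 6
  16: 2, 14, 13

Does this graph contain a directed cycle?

DFS with white/gray/black marking, starting from 8:
8 gray
  7 gray
    12 gray
    12 black
    2 gray
      10 gray
        5 gray
          15 gray
            6 gray
              14 gray
                11 gray
                  11→15: 15 is gray → back edge
Back edge found, so a cycle exists: 15 → 6 → 14 → 11 → 15.

Yes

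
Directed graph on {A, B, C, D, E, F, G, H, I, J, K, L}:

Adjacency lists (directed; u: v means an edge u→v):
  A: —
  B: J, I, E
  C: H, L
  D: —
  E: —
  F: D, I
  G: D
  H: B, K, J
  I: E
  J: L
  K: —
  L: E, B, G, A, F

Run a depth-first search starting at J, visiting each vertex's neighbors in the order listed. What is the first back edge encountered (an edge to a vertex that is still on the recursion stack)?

B->J

DFS from J (visiting each vertex's neighbors in the order listed); mark gray on enter, black on exit:
J gray
  L gray
    E gray
    E black
    B gray
      B→J: J is gray → back edge
First back edge: B → J.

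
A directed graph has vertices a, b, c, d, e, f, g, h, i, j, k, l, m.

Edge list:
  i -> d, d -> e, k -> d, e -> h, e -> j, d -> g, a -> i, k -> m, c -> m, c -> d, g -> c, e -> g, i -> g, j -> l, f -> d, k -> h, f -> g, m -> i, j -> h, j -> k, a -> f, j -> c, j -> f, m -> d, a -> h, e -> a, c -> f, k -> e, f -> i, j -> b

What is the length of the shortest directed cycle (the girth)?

3

For each vertex v, BFS finds the shortest path from v back to v.
The shortest such closed walk is j → k → e → j, length 3.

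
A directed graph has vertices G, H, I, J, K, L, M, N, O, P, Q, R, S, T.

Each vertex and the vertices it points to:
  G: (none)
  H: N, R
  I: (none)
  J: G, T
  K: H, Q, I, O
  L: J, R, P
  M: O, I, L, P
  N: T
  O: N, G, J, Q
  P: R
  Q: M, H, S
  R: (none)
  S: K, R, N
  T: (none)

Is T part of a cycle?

T lies on a cycle iff there is a path from T back to itself.
Exploring from T, it never reaches itself; equivalently, its strongly connected component is a singleton.

No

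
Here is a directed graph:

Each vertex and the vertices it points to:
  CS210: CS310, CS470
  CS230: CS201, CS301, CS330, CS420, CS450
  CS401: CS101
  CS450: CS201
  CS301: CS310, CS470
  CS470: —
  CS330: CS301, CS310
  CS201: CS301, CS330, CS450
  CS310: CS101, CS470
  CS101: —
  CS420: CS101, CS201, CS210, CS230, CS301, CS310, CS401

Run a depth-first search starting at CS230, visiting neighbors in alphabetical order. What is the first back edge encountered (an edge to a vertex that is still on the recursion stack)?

DFS from CS230 (visiting neighbors in alphabetical order); mark gray on enter, black on exit:
CS230 gray
  CS201 gray
    CS301 gray
      CS310 gray
        CS101 gray
        CS101 black
        CS470 gray
        CS470 black
      CS310 black
      CS301→CS470: CS470 black — skip
    CS301 black
    CS330 gray
      CS330→CS301: CS301 black — skip
      CS330→CS310: CS310 black — skip
    CS330 black
    CS450 gray
      CS450→CS201: CS201 is gray → back edge
First back edge: CS450 → CS201.

CS450->CS201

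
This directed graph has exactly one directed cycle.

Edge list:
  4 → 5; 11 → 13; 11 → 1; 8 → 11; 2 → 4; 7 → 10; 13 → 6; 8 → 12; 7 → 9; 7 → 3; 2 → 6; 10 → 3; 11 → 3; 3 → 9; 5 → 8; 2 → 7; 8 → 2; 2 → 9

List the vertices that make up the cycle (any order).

2, 4, 5, 8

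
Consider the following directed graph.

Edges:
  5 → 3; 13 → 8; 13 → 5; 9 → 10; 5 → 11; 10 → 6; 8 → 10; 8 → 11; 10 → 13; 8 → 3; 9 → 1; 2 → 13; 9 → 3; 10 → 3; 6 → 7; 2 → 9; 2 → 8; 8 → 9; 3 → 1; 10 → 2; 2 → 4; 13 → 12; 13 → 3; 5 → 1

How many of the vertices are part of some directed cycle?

5

A vertex is on a directed cycle iff it belongs to a strongly connected component of size ≥ 2 (or has a self-loop).
The vertices on cycles are {2, 8, 9, 10, 13} — 5 in total.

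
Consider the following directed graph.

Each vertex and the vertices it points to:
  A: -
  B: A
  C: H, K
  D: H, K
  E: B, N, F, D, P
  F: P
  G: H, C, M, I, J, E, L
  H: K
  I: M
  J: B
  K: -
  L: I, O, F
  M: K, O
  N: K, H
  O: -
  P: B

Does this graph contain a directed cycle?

DFS with white/gray/black marking, starting from E:
E gray
  B gray
    A gray
    A black
  B black
  N gray
    K gray
    K black
    H gray
      H→K: K black — skip
    H black
  N black
  F gray
    P gray
      P→B: B black — skip
    P black
  F black
  D gray
    D→H: H black — skip
    D→K: K black — skip
  D black
  E→P: P black — skip
E black
C gray
  C→H: H black — skip
  C→K: K black — skip
C black
G gray
  G→H: H black — skip
  G→C: C black — skip
  M gray
    M→K: K black — skip
    O gray
    O black
  M black
  I gray
    I→M: M black — skip
  I black
  J gray
    J→B: B black — skip
  J black
  G→E: E black — skip
  L gray
    L→I: I black — skip
    L→O: O black — skip
    L→F: F black — skip
  L black
G black
Every edge goes to a white or black vertex — no back edge, so the graph is acyclic.

No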